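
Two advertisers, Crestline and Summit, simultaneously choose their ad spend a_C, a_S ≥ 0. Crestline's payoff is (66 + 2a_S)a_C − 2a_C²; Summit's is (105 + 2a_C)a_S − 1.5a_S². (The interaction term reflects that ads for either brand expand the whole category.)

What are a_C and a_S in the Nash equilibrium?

51, 69

Expanding Crestline's payoff: 66a_C + 2a_Sa_C − 2a_C².
∂π/∂a_C = 66 + 2a_S − 4a_C = 0, so a_C = 16.5 + 0.5a_S.
Likewise for Summit: a_S = 35 + (2/3)a_C.
Substituting the second reaction function into the first: a_C = 16.5 + 0.5(35 + (2/3)a_C), which gives (2/3)a_C = 34 ⇒ a_C = 51.
Then a_S = 35 + (2/3)·51 = 69.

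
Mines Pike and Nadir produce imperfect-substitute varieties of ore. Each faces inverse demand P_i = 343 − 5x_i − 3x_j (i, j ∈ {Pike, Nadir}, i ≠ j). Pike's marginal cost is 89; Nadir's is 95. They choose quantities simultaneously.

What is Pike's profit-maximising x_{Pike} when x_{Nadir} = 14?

21.2

Mine Pike's profit: π = x_{Pike}(343 − 5x_{Pike} − 3x_{Nadir}) − 89x_{Pike}.
∂π/∂x_{Pike} = 254 − 10x_{Pike} − 3x_{Nadir} = 0 ⇒ x_{Pike} = 25.4 − 0.3x_{Nadir}.
At x_{Nadir} = 14: x_{Pike} = 25.4 − 0.3·14 = 21.2.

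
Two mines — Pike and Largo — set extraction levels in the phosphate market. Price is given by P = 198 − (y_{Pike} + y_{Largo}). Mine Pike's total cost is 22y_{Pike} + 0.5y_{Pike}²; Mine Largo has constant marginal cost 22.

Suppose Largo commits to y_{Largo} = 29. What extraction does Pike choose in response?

49

Mine Pike's profit: π = y_{Pike}(198 − (y_{Pike} + y_{Largo})) − 22y_{Pike} − 0.5y_{Pike}².
∂π/∂y_{Pike} = 176 − 3y_{Pike} − y_{Largo} = 0, so y_{Pike} = 176/3 − (1/3)y_{Largo}.
At y_{Largo} = 29: y_{Pike} = 176/3 − (1/3)·29 = 49.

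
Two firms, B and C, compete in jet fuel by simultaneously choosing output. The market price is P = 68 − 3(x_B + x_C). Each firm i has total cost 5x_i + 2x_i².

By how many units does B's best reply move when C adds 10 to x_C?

Firm B's profit: π = x_B(68 − 3(x_B + x_C)) − 5x_B − 2x_B².
∂π/∂x_B = 63 − 10x_B − 3x_C = 0, so x_B = 6.3 − 0.3x_C.
The reaction-function slope is −0.3, so a 10-unit rise in x_C moves x_B by −0.3 × 10 = −3. B's best response falls — the actions are strategic substitutes.

-3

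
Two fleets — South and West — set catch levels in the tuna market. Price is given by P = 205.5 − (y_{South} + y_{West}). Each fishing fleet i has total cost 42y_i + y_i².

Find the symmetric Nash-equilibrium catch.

Fishing fleet South's profit: π = y_{South}(205.5 − (y_{South} + y_{West})) − 42y_{South} − y_{South}².
∂π/∂y_{South} = 163.5 − 4y_{South} − y_{West} = 0, so y_{South} = 40.875 − 0.25y_{West}.
The game is symmetric, so in equilibrium y_{West} = y_{South}: the reaction function gives 1.25y_{South} = 40.875, hence y_{South} = 32.7.

32.7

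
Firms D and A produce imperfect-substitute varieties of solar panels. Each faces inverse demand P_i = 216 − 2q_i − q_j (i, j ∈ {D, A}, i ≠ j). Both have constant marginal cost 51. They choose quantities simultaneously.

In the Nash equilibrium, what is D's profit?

2178

Firm D's profit: π = q_D(216 − 2q_D − q_A) − 51q_D.
∂π/∂q_D = 165 − 4q_D − q_A = 0 ⇒ q_D = 41.25 − 0.25q_A.
By symmetry q_A = q_D; substituting into the reaction function, 1.25q_D = 41.25 and q_D = 33.
P_D = 216 − 2·33 − 33 = 117.
Profit = (117 − 51)·33 = 2178.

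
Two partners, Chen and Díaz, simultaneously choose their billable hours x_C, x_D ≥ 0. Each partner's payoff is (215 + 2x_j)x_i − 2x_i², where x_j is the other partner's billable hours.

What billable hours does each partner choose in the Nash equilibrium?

Chen's payoff is (215 + 2x_D)x_C − 2x_C².
∂π/∂x_C = 215 + 2x_D − 4x_C = 0, so x_C = 53.75 + 0.5x_D.
By symmetry x_D = x_C; substituting into the reaction function, 0.5x_C = 53.75 and x_C = 107.5.

107.5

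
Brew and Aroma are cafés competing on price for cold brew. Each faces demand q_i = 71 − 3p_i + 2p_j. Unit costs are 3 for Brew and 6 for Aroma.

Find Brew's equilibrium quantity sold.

52.6875

Brew's profit: π = (p_{Brew} − 3)(71 − 3p_{Brew} + 2p_{Aroma}).
∂π/∂p_{Brew} = 80 − 6p_{Brew} + 2p_{Aroma} = 0 ⇒ p_{Brew} = 40/3 + (1/3)p_{Aroma}.
Similarly p_{Aroma} = 89/6 + (1/3)p_{Brew}.
Substituting the second reaction function into the first: p_{Brew} = 40/3 + (1/3)(89/6 + (1/3)p_{Brew}), which gives (8/9)p_{Brew} = 329/18 ⇒ p_{Brew} = 20.5625.
Then p_{Aroma} = 89/6 + (1/3)·20.5625 = 21.6875.
q_{Brew} = 71 − 3·20.5625 + 2·21.6875 = 52.6875.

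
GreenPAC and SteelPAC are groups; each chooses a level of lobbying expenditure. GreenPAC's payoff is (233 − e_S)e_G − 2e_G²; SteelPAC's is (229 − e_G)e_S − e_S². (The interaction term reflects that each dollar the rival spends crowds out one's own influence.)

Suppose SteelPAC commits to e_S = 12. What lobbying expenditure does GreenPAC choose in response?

55.25

Expanding GreenPAC's payoff: 233e_G − e_Se_G − 2e_G².
∂π/∂e_G = 233 − e_S − 4e_G = 0, so e_G = 58.25 − 0.25e_S.
At e_S = 12: e_G = 58.25 − 0.25·12 = 55.25.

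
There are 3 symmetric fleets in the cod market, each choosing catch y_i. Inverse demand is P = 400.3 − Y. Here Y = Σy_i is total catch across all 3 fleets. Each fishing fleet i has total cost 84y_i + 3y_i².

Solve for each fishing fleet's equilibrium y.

A representative fishing fleet's profit is π_i = y_i(400.3 − Y) − 84y_i − 3y_i², with Y = y_i + Σ_{j≠i} y_j.
First-order condition: 316.3 − 8y_i − Σ_{j≠i} y_j = 0.
Imposing symmetry (y_j = y for all j) turns Σ_{j≠i} y_j into 2y, so 316.3 = 10y and y = 31.63.

31.63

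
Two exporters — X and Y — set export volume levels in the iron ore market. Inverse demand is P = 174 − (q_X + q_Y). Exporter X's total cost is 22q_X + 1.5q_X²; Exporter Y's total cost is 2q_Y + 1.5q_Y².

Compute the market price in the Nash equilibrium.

Exporter X's profit: π = q_X(174 − (q_X + q_Y)) − 22q_X − 1.5q_X².
∂π/∂q_X = 152 − 5q_X − q_Y = 0, so q_X = 30.4 − 0.2q_Y.
By the same steps for Y: q_Y = 34.4 − 0.2q_X.
Plugging q_Y into X's best response: q_X = 30.4 − 0.2(34.4 − 0.2q_X) ⇒ 0.96q_X = 23.52, so q_X = 24.5.
Then q_Y = 34.4 − 0.2·24.5 = 29.5.
Equilibrium price: P = 174 − 54 = 120.

120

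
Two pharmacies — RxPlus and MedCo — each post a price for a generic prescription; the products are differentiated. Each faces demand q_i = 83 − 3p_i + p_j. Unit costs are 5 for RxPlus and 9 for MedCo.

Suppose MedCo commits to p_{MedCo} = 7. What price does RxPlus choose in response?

17.5

RxPlus's profit: π = (p_{RxPlus} − 5)(83 − 3p_{RxPlus} + p_{MedCo}).
∂π/∂p_{RxPlus} = 98 − 6p_{RxPlus} + p_{MedCo} = 0 ⇒ p_{RxPlus} = 49/3 + (1/6)p_{MedCo}.
At p_{MedCo} = 7: p_{RxPlus} = 49/3 + (1/6)·7 = 17.5.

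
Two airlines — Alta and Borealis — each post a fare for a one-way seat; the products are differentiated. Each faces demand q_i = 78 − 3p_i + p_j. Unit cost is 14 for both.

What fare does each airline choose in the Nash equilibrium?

24

Alta's profit: π = (p_{Alta} − 14)(78 − 3p_{Alta} + p_{Borealis}).
∂π/∂p_{Alta} = 120 − 6p_{Alta} + p_{Borealis} = 0 ⇒ p_{Alta} = 20 + (1/6)p_{Borealis}.
By symmetry p_{Borealis} = p_{Alta}; substituting into the reaction function, (5/6)p_{Alta} = 20 and p_{Alta} = 24.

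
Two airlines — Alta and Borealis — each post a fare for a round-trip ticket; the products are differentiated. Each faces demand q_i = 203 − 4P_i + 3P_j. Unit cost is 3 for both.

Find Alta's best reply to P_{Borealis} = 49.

45.25

Alta's profit: π = (P_{Alta} − 3)(203 − 4P_{Alta} + 3P_{Borealis}).
∂π/∂P_{Alta} = 215 − 8P_{Alta} + 3P_{Borealis} = 0 ⇒ P_{Alta} = 26.875 + 0.375P_{Borealis}.
At P_{Borealis} = 49: P_{Alta} = 26.875 + 0.375·49 = 45.25.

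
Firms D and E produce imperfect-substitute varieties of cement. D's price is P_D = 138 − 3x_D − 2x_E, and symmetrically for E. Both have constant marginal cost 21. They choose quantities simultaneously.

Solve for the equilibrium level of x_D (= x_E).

Firm D's profit: π = x_D(138 − 3x_D − 2x_E) − 21x_D.
∂π/∂x_D = 117 − 6x_D − 2x_E = 0 ⇒ x_D = 19.5 − (1/3)x_E.
By symmetry x_E = x_D; substituting into the reaction function, (4/3)x_D = 19.5 and x_D = 14.625.

14.625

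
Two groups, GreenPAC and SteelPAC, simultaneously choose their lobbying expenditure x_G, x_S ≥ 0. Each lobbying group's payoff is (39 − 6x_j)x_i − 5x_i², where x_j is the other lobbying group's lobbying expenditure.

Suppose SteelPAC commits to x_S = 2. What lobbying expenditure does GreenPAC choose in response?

GreenPAC's payoff is (39 − 6x_S)x_G − 5x_G².
∂π/∂x_G = 39 − 6x_S − 10x_G = 0, so x_G = 3.9 − 0.6x_S.
At x_S = 2: x_G = 3.9 − 0.6·2 = 2.7.

2.7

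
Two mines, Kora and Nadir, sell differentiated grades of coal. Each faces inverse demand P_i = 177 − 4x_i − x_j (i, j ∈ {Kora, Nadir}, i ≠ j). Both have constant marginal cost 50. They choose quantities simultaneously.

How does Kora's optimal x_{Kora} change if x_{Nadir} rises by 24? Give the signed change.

Mine Kora's profit: π = x_{Kora}(177 − 4x_{Kora} − x_{Nadir}) − 50x_{Kora}.
∂π/∂x_{Kora} = 127 − 8x_{Kora} − x_{Nadir} = 0 ⇒ x_{Kora} = 15.875 − 0.125x_{Nadir}.
The reaction-function slope is −0.125, so a 24-unit rise in x_{Nadir} moves x_{Kora} by −0.125 × 24 = −3. Kora's best response falls — the actions are strategic substitutes.

-3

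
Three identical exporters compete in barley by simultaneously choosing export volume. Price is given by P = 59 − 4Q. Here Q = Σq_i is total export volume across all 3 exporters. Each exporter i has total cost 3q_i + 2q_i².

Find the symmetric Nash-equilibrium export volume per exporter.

2.8

A representative exporter's profit is π_i = q_i(59 − 4Q) − 3q_i − 2q_i², with Q = q_i + Σ_{j≠i} q_j.
First-order condition: 56 − 12q_i − 4Σ_{j≠i} q_j = 0.
With identical exporters, set every q_j = q: then 56 − 12q − 8q = 0, i.e. q = 56/20 = 2.8.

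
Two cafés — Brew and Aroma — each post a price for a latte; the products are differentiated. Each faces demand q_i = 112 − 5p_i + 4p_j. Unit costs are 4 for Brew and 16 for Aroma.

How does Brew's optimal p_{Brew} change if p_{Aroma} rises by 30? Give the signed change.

Brew's profit: π = (p_{Brew} − 4)(112 − 5p_{Brew} + 4p_{Aroma}).
∂π/∂p_{Brew} = 132 − 10p_{Brew} + 4p_{Aroma} = 0 ⇒ p_{Brew} = 13.2 + 0.4p_{Aroma}.
The reaction-function slope is 0.4, so a 30-unit rise in p_{Aroma} moves p_{Brew} by 0.4 × 30 = 12. Brew's best response rises — the actions are strategic complements.

12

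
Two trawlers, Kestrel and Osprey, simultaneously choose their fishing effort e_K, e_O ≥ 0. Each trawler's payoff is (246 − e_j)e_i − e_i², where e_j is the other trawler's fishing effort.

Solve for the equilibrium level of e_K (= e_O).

Kestrel's payoff is (246 − e_O)e_K − e_K².
∂π/∂e_K = 246 − e_O − 2e_K = 0, so e_K = 123 − 0.5e_O.
The game is symmetric, so in equilibrium e_O = e_K: the reaction function gives 1.5e_K = 123, hence e_K = 82.

82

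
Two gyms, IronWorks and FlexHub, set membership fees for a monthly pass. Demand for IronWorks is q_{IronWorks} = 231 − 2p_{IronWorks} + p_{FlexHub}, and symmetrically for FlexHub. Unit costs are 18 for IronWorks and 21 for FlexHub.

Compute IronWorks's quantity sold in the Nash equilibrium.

142.8

IronWorks's profit: π = (p_{IronWorks} − 18)(231 − 2p_{IronWorks} + p_{FlexHub}).
∂π/∂p_{IronWorks} = 267 − 4p_{IronWorks} + p_{FlexHub} = 0 ⇒ p_{IronWorks} = 66.75 + 0.25p_{FlexHub}.
Similarly p_{FlexHub} = 68.25 + 0.25p_{IronWorks}.
Substituting the second reaction function into the first: p_{IronWorks} = 66.75 + 0.25(68.25 + 0.25p_{IronWorks}), which gives 0.9375p_{IronWorks} = 83.8125 ⇒ p_{IronWorks} = 89.4.
Then p_{FlexHub} = 68.25 + 0.25·89.4 = 90.6.
q_{IronWorks} = 231 − 2·89.4 + 90.6 = 142.8.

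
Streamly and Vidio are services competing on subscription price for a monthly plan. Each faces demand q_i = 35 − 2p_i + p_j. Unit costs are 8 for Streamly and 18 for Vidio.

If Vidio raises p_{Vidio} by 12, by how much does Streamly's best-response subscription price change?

Streamly's profit: π = (p_{Streamly} − 8)(35 − 2p_{Streamly} + p_{Vidio}).
∂π/∂p_{Streamly} = 51 − 4p_{Streamly} + p_{Vidio} = 0 ⇒ p_{Streamly} = 12.75 + 0.25p_{Vidio}.
The reaction-function slope is 0.25, so a 12-unit rise in p_{Vidio} moves p_{Streamly} by 0.25 × 12 = 3. Streamly's best response rises — the actions are strategic complements.

3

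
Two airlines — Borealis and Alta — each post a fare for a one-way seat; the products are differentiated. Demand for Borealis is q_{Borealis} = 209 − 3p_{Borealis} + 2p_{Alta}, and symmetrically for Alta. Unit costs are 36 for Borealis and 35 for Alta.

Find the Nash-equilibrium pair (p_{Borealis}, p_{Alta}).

Borealis's profit: π = (p_{Borealis} − 36)(209 − 3p_{Borealis} + 2p_{Alta}).
∂π/∂p_{Borealis} = 317 − 6p_{Borealis} + 2p_{Alta} = 0 ⇒ p_{Borealis} = 317/6 + (1/3)p_{Alta}.
Similarly p_{Alta} = 157/3 + (1/3)p_{Borealis}.
Solving the two reaction functions simultaneously: (1 − (1/3)(1/3))p_{Borealis} = 317/6 + (1/3)·(157/3), so (8/9)p_{Borealis} = 1265/18 and p_{Borealis} = 79.0625.
Then p_{Alta} = 157/3 + (1/3)·79.0625 = 78.6875.

79.0625, 78.6875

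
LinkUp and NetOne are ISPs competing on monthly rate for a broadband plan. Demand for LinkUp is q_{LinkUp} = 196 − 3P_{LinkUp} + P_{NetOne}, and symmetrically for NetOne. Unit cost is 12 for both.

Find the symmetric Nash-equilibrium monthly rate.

LinkUp's profit: π = (P_{LinkUp} − 12)(196 − 3P_{LinkUp} + P_{NetOne}).
∂π/∂P_{LinkUp} = 232 − 6P_{LinkUp} + P_{NetOne} = 0 ⇒ P_{LinkUp} = 116/3 + (1/6)P_{NetOne}.
Setting P_{LinkUp} = P_{NetOne} in the reaction function: P_{LinkUp} = 116/3 + (1/6)P_{LinkUp}, so P_{LinkUp} = (116/3) / (5/6) = 46.4.

46.4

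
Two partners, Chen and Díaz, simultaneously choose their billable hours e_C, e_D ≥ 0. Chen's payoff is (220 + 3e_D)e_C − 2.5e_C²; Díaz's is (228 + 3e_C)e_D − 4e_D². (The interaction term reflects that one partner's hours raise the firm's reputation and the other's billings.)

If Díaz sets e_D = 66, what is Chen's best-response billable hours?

83.6

Expanding Chen's payoff: 220e_C + 3e_De_C − 2.5e_C².
∂π/∂e_C = 220 + 3e_D − 5e_C = 0, so e_C = 44 + 0.6e_D.
At e_D = 66: e_C = 44 + 0.6·66 = 83.6.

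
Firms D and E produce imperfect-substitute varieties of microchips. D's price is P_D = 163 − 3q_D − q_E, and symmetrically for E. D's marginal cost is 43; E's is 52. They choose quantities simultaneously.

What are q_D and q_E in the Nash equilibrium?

Firm D's profit: π = q_D(163 − 3q_D − q_E) − 43q_D.
∂π/∂q_D = 120 − 6q_D − q_E = 0 ⇒ q_D = 20 − (1/6)q_E.
Similarly q_E = 18.5 − (1/6)q_D.
Substituting the second reaction function into the first: q_D = 20 − (1/6)(18.5 − (1/6)q_D), which gives (35/36)q_D = 203/12 ⇒ q_D = 17.4.
Then q_E = 18.5 − (1/6)·17.4 = 15.6.

17.4, 15.6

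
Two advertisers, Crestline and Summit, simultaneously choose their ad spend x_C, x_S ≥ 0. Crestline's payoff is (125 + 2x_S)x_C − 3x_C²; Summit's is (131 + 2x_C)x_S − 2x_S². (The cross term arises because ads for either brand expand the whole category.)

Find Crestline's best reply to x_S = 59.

Expanding Crestline's payoff: 125x_C + 2x_Sx_C − 3x_C².
∂π/∂x_C = 125 + 2x_S − 6x_C = 0, so x_C = 125/6 + (1/3)x_S.
At x_S = 59: x_C = 125/6 + (1/3)·59 = 40.5.

40.5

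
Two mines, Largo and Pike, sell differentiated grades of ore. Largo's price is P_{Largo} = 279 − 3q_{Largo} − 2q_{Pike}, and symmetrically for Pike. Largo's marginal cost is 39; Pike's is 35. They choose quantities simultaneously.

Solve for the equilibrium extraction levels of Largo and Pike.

Mine Largo's profit: π = q_{Largo}(279 − 3q_{Largo} − 2q_{Pike}) − 39q_{Largo}.
∂π/∂q_{Largo} = 240 − 6q_{Largo} − 2q_{Pike} = 0 ⇒ q_{Largo} = 40 − (1/3)q_{Pike}.
Similarly q_{Pike} = 122/3 − (1/3)q_{Largo}.
Solving the two reaction functions simultaneously: (1 − (−1/3)(−1/3))q_{Largo} = 40 − (1/3)·(122/3), so (8/9)q_{Largo} = 238/9 and q_{Largo} = 29.75.
Then q_{Pike} = 122/3 − (1/3)·29.75 = 30.75.

29.75, 30.75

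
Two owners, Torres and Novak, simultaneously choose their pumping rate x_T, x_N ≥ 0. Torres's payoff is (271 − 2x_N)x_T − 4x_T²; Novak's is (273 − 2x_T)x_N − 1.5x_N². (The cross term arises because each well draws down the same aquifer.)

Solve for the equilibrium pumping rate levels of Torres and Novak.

13.35, 82.1

Expanding Torres's payoff: 271x_T − 2x_Nx_T − 4x_T².
∂π/∂x_T = 271 − 2x_N − 8x_T = 0, so x_T = 33.875 − 0.25x_N.
Likewise for Novak: x_N = 91 − (2/3)x_T.
Plugging x_N into Torres's best response: x_T = 33.875 − 0.25(91 − (2/3)x_T) ⇒ (5/6)x_T = 11.125, so x_T = 13.35.
Then x_N = 91 − (2/3)·13.35 = 82.1.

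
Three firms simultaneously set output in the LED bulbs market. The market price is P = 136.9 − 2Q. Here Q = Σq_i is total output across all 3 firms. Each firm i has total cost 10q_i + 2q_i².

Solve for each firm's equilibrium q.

10.575

A representative firm's profit is π_i = q_i(136.9 − 2Q) − 10q_i − 2q_i², with Q = q_i + Σ_{j≠i} q_j.
First-order condition: 126.9 − 8q_i − 2Σ_{j≠i} q_j = 0.
With identical firms, set every q_j = q: then 126.9 − 8q − 4q = 0, i.e. q = 126.9/12 = 10.575.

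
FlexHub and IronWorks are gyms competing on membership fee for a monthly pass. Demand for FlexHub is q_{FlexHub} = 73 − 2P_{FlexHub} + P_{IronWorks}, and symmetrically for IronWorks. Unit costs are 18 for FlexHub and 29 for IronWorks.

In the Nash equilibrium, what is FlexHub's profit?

784.08

FlexHub's profit: π = (P_{FlexHub} − 18)(73 − 2P_{FlexHub} + P_{IronWorks}).
∂π/∂P_{FlexHub} = 109 − 4P_{FlexHub} + P_{IronWorks} = 0 ⇒ P_{FlexHub} = 27.25 + 0.25P_{IronWorks}.
Similarly P_{IronWorks} = 32.75 + 0.25P_{FlexHub}.
Solving the two reaction functions simultaneously: (1 − (0.25)(0.25))P_{FlexHub} = 27.25 + 0.25·32.75, so 0.9375P_{FlexHub} = 35.4375 and P_{FlexHub} = 37.8.
Then P_{IronWorks} = 32.75 + 0.25·37.8 = 42.2.
q_{FlexHub} = 73 − 2·37.8 + 42.2 = 39.6.
Profit = (37.8 − 18)·39.6 = 784.08.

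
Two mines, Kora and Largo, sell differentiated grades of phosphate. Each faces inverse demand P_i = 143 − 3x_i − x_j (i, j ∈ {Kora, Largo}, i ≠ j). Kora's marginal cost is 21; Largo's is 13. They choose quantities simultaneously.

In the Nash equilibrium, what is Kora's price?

Mine Kora's profit: π = x_{Kora}(143 − 3x_{Kora} − x_{Largo}) − 21x_{Kora}.
∂π/∂x_{Kora} = 122 − 6x_{Kora} − x_{Largo} = 0 ⇒ x_{Kora} = 61/3 − (1/6)x_{Largo}.
Similarly x_{Largo} = 65/3 − (1/6)x_{Kora}.
Plugging x_{Largo} into Kora's best response: x_{Kora} = 61/3 − (1/6)(65/3 − (1/6)x_{Kora}) ⇒ (35/36)x_{Kora} = 301/18, so x_{Kora} = 17.2.
Then x_{Largo} = 65/3 − (1/6)·17.2 = 18.8.
P_{Kora} = 143 − 3·17.2 − 18.8 = 72.6.

72.6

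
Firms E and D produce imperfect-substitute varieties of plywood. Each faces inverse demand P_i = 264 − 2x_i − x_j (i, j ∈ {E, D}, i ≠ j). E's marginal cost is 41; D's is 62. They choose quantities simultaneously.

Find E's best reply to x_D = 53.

Firm E's profit: π = x_E(264 − 2x_E − x_D) − 41x_E.
∂π/∂x_E = 223 − 4x_E − x_D = 0 ⇒ x_E = 55.75 − 0.25x_D.
At x_D = 53: x_E = 55.75 − 0.25·53 = 42.5.

42.5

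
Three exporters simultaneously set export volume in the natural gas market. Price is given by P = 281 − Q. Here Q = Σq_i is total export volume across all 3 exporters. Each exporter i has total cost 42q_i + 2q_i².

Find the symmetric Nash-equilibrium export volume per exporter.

29.875

A representative exporter's profit is π_i = q_i(281 − Q) − 42q_i − 2q_i², with Q = q_i + Σ_{j≠i} q_j.
First-order condition: 239 − 6q_i − Σ_{j≠i} q_j = 0.
In a symmetric equilibrium every exporter chooses the same q, so Σ_{j≠i} q_j = 2q. The condition becomes 239 − 8q = 0, giving q = 239/8 = 29.875.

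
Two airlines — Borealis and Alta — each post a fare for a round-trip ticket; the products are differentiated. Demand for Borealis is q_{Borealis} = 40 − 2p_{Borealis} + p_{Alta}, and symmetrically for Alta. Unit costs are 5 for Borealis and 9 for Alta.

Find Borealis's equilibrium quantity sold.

Borealis's profit: π = (p_{Borealis} − 5)(40 − 2p_{Borealis} + p_{Alta}).
∂π/∂p_{Borealis} = 50 − 4p_{Borealis} + p_{Alta} = 0 ⇒ p_{Borealis} = 12.5 + 0.25p_{Alta}.
Similarly p_{Alta} = 14.5 + 0.25p_{Borealis}.
Plugging p_{Alta} into Borealis's best response: p_{Borealis} = 12.5 + 0.25(14.5 + 0.25p_{Borealis}) ⇒ 0.9375p_{Borealis} = 16.125, so p_{Borealis} = 17.2.
Then p_{Alta} = 14.5 + 0.25·17.2 = 18.8.
q_{Borealis} = 40 − 2·17.2 + 18.8 = 24.4.

24.4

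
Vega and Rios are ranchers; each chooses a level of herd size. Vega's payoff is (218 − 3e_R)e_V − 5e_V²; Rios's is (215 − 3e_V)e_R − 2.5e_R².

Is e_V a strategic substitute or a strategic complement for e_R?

Expanding Vega's payoff: 218e_V − 3e_Re_V − 5e_V².
∂π/∂e_V = 218 − 3e_R − 10e_V = 0, so e_V = 21.8 − 0.3e_R.
The best-response slope de_V/de_R = −0.3 < 0: the reaction function is downward-sloping, so the choices are strategic substitutes.

strategic substitutes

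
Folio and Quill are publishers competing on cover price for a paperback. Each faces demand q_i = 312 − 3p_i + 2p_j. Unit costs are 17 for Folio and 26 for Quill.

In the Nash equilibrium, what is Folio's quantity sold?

Folio's profit: π = (p_{Folio} − 17)(312 − 3p_{Folio} + 2p_{Quill}).
∂π/∂p_{Folio} = 363 − 6p_{Folio} + 2p_{Quill} = 0 ⇒ p_{Folio} = 60.5 + (1/3)p_{Quill}.
Similarly p_{Quill} = 65 + (1/3)p_{Folio}.
Solving the two reaction functions simultaneously: (1 − (1/3)(1/3))p_{Folio} = 60.5 + (1/3)·65, so (8/9)p_{Folio} = 493/6 and p_{Folio} = 92.4375.
Then p_{Quill} = 65 + (1/3)·92.4375 = 95.8125.
q_{Folio} = 312 − 3·92.4375 + 2·95.8125 = 226.3125.

226.3125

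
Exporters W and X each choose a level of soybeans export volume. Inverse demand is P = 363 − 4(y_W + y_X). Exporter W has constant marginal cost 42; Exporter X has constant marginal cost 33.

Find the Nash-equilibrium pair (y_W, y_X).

26, 28.25

Exporter W's profit: π = y_W(363 − 4(y_W + y_X)) − 42y_W.
∂π/∂y_W = 321 − 8y_W − 4y_X = 0, so y_W = 40.125 − 0.5y_X.
By the same steps for X: y_X = 41.25 − 0.5y_W.
Solving the two reaction functions simultaneously: (1 − (−0.5)(−0.5))y_W = 40.125 − 0.5·41.25, so 0.75y_W = 19.5 and y_W = 26.
Then y_X = 41.25 − 0.5·26 = 28.25.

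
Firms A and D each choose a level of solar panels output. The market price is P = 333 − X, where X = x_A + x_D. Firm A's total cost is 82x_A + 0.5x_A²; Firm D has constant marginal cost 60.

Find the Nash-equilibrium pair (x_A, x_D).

Firm A's profit: π = x_A(333 − (x_A + x_D)) − 82x_A − 0.5x_A².
∂π/∂x_A = 251 − 3x_A − x_D = 0, so x_A = 251/3 − (1/3)x_D.
For D: ∂π/∂x_D = 273 − 2x_D − x_A = 0 ⇒ x_D = 136.5 − 0.5x_A.
Substituting the second reaction function into the first: x_A = 251/3 − (1/3)(136.5 − 0.5x_A), which gives (5/6)x_A = 229/6 ⇒ x_A = 45.8.
Then x_D = 136.5 − 0.5·45.8 = 113.6.

45.8, 113.6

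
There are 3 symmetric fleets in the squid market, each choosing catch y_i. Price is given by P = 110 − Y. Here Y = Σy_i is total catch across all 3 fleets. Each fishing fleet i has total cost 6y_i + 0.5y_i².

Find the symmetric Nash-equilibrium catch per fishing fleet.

20.8

A representative fishing fleet's profit is π_i = y_i(110 − Y) − 6y_i − 0.5y_i², with Y = y_i + Σ_{j≠i} y_j.
First-order condition: 104 − 3y_i − Σ_{j≠i} y_j = 0.
In a symmetric equilibrium every fishing fleet chooses the same y, so Σ_{j≠i} y_j = 2y. The condition becomes 104 − 5y = 0, giving y = 104/5 = 20.8.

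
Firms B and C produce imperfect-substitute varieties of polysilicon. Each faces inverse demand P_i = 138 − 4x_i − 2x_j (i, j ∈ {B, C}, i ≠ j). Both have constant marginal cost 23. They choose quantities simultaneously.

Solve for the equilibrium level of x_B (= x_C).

Firm B's profit: π = x_B(138 − 4x_B − 2x_C) − 23x_B.
∂π/∂x_B = 115 − 8x_B − 2x_C = 0 ⇒ x_B = 14.375 − 0.25x_C.
Setting x_B = x_C in the reaction function: x_B = 14.375 − 0.25x_B, so x_B = 14.375 / 1.25 = 11.5.

11.5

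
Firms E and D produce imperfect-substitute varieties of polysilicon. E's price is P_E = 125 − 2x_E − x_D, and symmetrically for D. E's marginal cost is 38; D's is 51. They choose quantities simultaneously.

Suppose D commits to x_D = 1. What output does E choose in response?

21.5

Firm E's profit: π = x_E(125 − 2x_E − x_D) − 38x_E.
∂π/∂x_E = 87 − 4x_E − x_D = 0 ⇒ x_E = 21.75 − 0.25x_D.
At x_D = 1: x_E = 21.75 − 0.25·1 = 21.5.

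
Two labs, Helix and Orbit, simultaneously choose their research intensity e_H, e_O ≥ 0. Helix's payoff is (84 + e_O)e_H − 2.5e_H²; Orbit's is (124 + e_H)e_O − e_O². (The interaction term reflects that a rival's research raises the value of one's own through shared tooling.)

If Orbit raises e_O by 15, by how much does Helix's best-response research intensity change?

Expanding Helix's payoff: 84e_H + e_Oe_H − 2.5e_H².
∂π/∂e_H = 84 + e_O − 5e_H = 0, so e_H = 16.8 + 0.2e_O.
The reaction-function slope is 0.2, so a 15-unit rise in e_O moves e_H by 0.2 × 15 = 3. Helix's best response rises — the actions are strategic complements.

3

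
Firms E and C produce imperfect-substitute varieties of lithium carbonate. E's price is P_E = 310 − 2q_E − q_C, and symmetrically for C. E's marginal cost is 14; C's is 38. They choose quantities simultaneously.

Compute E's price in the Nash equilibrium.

Firm E's profit: π = q_E(310 − 2q_E − q_C) − 14q_E.
∂π/∂q_E = 296 − 4q_E − q_C = 0 ⇒ q_E = 74 − 0.25q_C.
Similarly q_C = 68 − 0.25q_E.
Substituting the second reaction function into the first: q_E = 74 − 0.25(68 − 0.25q_E), which gives 0.9375q_E = 57 ⇒ q_E = 60.8.
Then q_C = 68 − 0.25·60.8 = 52.8.
P_E = 310 − 2·60.8 − 52.8 = 135.6.

135.6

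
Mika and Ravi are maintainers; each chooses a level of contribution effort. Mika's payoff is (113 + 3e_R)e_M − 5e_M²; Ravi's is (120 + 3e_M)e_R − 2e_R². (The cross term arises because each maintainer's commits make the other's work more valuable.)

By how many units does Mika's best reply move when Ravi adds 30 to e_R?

Expanding Mika's payoff: 113e_M + 3e_Re_M − 5e_M².
∂π/∂e_M = 113 + 3e_R − 10e_M = 0, so e_M = 11.3 + 0.3e_R.
The reaction-function slope is 0.3, so a 30-unit rise in e_R moves e_M by 0.3 × 30 = 9. Mika's best response rises — the actions are strategic complements.

9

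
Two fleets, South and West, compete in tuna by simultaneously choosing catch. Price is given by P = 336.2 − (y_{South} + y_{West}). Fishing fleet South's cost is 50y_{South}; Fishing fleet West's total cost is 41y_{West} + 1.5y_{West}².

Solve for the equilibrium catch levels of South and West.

Fishing fleet South's profit: π = y_{South}(336.2 − (y_{South} + y_{West})) − 50y_{South}.
∂π/∂y_{South} = 286.2 − 2y_{South} − y_{West} = 0, so y_{South} = 143.1 − 0.5y_{West}.
For West: ∂π/∂y_{West} = 295.2 − 5y_{West} − y_{South} = 0 ⇒ y_{West} = 59.04 − 0.2y_{South}.
Solving the two reaction functions simultaneously: (1 − (−0.5)(−0.2))y_{South} = 143.1 − 0.5·59.04, so 0.9y_{South} = 113.58 and y_{South} = 126.2.
Then y_{West} = 59.04 − 0.2·126.2 = 33.8.

126.2, 33.8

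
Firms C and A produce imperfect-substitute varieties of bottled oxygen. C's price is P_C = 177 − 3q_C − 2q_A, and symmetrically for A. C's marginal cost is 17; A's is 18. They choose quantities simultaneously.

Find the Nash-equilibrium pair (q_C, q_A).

20.0625, 19.8125

Firm C's profit: π = q_C(177 − 3q_C − 2q_A) − 17q_C.
∂π/∂q_C = 160 − 6q_C − 2q_A = 0 ⇒ q_C = 80/3 − (1/3)q_A.
Similarly q_A = 26.5 − (1/3)q_C.
Plugging q_A into C's best response: q_C = 80/3 − (1/3)(26.5 − (1/3)q_C) ⇒ (8/9)q_C = 107/6, so q_C = 20.0625.
Then q_A = 26.5 − (1/3)·20.0625 = 19.8125.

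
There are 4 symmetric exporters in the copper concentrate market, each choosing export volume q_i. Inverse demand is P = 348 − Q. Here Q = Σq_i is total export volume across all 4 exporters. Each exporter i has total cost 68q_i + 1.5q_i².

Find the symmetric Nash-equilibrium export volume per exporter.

35

A representative exporter's profit is π_i = q_i(348 − Q) − 68q_i − 1.5q_i², with Q = q_i + Σ_{j≠i} q_j.
First-order condition: 280 − 5q_i − Σ_{j≠i} q_j = 0.
With identical exporters, set every q_j = q: then 280 − 5q − 3q = 0, i.e. q = 280/8 = 35.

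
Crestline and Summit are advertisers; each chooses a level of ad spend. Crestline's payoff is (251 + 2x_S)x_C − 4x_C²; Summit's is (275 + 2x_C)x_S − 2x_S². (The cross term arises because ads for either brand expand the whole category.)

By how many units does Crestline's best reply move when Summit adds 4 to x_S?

Expanding Crestline's payoff: 251x_C + 2x_Sx_C − 4x_C².
∂π/∂x_C = 251 + 2x_S − 8x_C = 0, so x_C = 31.375 + 0.25x_S.
The reaction-function slope is 0.25, so a 4-unit rise in x_S moves x_C by 0.25 × 4 = 1. Crestline's best response rises — the actions are strategic complements.

1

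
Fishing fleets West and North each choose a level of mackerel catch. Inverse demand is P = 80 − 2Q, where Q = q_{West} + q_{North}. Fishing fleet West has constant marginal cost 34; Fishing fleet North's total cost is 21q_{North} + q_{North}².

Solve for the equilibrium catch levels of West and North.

Fishing fleet West's profit: π = q_{West}(80 − 2(q_{West} + q_{North})) − 34q_{West}.
∂π/∂q_{West} = 46 − 4q_{West} − 2q_{North} = 0, so q_{West} = 11.5 − 0.5q_{North}.
For North: ∂π/∂q_{North} = 59 − 6q_{North} − 2q_{West} = 0 ⇒ q_{North} = 59/6 − (1/3)q_{West}.
Plugging q_{North} into West's best response: q_{West} = 11.5 − 0.5(59/6 − (1/3)q_{West}) ⇒ (5/6)q_{West} = 79/12, so q_{West} = 7.9.
Then q_{North} = 59/6 − (1/3)·7.9 = 7.2.

7.9, 7.2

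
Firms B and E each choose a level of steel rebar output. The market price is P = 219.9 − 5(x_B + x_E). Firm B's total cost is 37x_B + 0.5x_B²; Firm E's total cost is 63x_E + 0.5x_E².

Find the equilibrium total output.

21.2375

Firm B's profit: π = x_B(219.9 − 5(x_B + x_E)) − 37x_B − 0.5x_B².
∂π/∂x_B = 182.9 − 11x_B − 5x_E = 0, so x_B = 1829/110 − (5/11)x_E.
By the same steps for E: x_E = 1569/110 − (5/11)x_B.
Substituting the second reaction function into the first: x_B = 1829/110 − (5/11)(1569/110 − (5/11)x_B), which gives (96/121)x_B = 6137/605 ⇒ x_B = 6137/480.
Then x_E = 1569/110 − (5/11)·(6137/480) = 4057/480.
Total output: 6137/480 + 4057/480 = 21.2375.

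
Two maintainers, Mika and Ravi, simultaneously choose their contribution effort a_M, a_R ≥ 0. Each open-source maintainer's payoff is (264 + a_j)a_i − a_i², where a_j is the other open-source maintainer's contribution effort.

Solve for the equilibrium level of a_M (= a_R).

264

Mika's payoff is (264 + a_R)a_M − a_M².
∂π/∂a_M = 264 + a_R − 2a_M = 0, so a_M = 132 + 0.5a_R.
Setting a_M = a_R in the reaction function: a_M = 132 + 0.5a_M, so a_M = 132 / 0.5 = 264.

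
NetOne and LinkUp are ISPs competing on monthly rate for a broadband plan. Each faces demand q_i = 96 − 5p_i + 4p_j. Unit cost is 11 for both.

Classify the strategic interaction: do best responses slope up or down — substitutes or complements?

NetOne's profit: π = (p_{NetOne} − 11)(96 − 5p_{NetOne} + 4p_{LinkUp}).
∂π/∂p_{NetOne} = 151 − 10p_{NetOne} + 4p_{LinkUp} = 0 ⇒ p_{NetOne} = 15.1 + 0.4p_{LinkUp}.
The best-response slope dp_{NetOne}/dp_{LinkUp} = 0.4 > 0: the reaction function is upward-sloping, so the choices are strategic complements.

strategic complements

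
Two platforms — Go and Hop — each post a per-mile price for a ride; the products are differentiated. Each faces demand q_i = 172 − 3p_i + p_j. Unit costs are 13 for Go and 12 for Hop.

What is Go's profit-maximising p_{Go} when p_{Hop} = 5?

Go's profit: π = (p_{Go} − 13)(172 − 3p_{Go} + p_{Hop}).
∂π/∂p_{Go} = 211 − 6p_{Go} + p_{Hop} = 0 ⇒ p_{Go} = 211/6 + (1/6)p_{Hop}.
At p_{Hop} = 5: p_{Go} = 211/6 + (1/6)·5 = 36.

36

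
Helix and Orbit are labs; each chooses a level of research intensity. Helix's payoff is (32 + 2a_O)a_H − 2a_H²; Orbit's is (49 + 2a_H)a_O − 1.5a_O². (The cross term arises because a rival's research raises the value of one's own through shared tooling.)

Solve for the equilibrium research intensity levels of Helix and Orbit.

24.25, 32.5

Expanding Helix's payoff: 32a_H + 2a_Oa_H − 2a_H².
∂π/∂a_H = 32 + 2a_O − 4a_H = 0, so a_H = 8 + 0.5a_O.
Likewise for Orbit: a_O = 49/3 + (2/3)a_H.
Plugging a_O into Helix's best response: a_H = 8 + 0.5(49/3 + (2/3)a_H) ⇒ (2/3)a_H = 97/6, so a_H = 24.25.
Then a_O = 49/3 + (2/3)·24.25 = 32.5.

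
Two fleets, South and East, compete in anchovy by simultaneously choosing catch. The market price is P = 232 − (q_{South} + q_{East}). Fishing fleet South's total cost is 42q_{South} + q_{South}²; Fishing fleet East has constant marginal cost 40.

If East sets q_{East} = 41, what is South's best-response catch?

Fishing fleet South's profit: π = q_{South}(232 − (q_{South} + q_{East})) − 42q_{South} − q_{South}².
∂π/∂q_{South} = 190 − 4q_{South} − q_{East} = 0, so q_{South} = 47.5 − 0.25q_{East}.
At q_{East} = 41: q_{South} = 47.5 − 0.25·41 = 37.25.

37.25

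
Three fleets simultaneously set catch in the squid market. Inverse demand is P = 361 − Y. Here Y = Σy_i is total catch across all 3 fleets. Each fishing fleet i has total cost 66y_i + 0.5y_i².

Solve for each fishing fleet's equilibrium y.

59

A representative fishing fleet's profit is π_i = y_i(361 − Y) − 66y_i − 0.5y_i², with Y = y_i + Σ_{j≠i} y_j.
First-order condition: 295 − 3y_i − Σ_{j≠i} y_j = 0.
In a symmetric equilibrium every fishing fleet chooses the same y, so Σ_{j≠i} y_j = 2y. The condition becomes 295 − 5y = 0, giving y = 295/5 = 59.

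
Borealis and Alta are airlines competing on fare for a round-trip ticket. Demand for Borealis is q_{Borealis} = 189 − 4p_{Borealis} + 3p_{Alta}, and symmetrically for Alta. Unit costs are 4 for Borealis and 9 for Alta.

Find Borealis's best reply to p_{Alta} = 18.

32.375

Borealis's profit: π = (p_{Borealis} − 4)(189 − 4p_{Borealis} + 3p_{Alta}).
∂π/∂p_{Borealis} = 205 − 8p_{Borealis} + 3p_{Alta} = 0 ⇒ p_{Borealis} = 25.625 + 0.375p_{Alta}.
At p_{Alta} = 18: p_{Borealis} = 25.625 + 0.375·18 = 32.375.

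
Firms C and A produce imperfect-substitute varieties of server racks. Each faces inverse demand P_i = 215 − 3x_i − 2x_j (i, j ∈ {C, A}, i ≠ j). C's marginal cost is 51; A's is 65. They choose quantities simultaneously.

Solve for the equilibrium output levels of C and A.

Firm C's profit: π = x_C(215 − 3x_C − 2x_A) − 51x_C.
∂π/∂x_C = 164 − 6x_C − 2x_A = 0 ⇒ x_C = 82/3 − (1/3)x_A.
Similarly x_A = 25 − (1/3)x_C.
Solving the two reaction functions simultaneously: (1 − (−1/3)(−1/3))x_C = 82/3 − (1/3)·25, so (8/9)x_C = 19 and x_C = 21.375.
Then x_A = 25 − (1/3)·21.375 = 17.875.

21.375, 17.875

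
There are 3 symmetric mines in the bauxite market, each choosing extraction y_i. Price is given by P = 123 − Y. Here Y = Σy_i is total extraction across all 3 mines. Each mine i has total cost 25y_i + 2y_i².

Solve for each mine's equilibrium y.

12.25

A representative mine's profit is π_i = y_i(123 − Y) − 25y_i − 2y_i², with Y = y_i + Σ_{j≠i} y_j.
First-order condition: 98 − 6y_i − Σ_{j≠i} y_j = 0.
Imposing symmetry (y_j = y for all j) turns Σ_{j≠i} y_j into 2y, so 98 = 8y and y = 12.25.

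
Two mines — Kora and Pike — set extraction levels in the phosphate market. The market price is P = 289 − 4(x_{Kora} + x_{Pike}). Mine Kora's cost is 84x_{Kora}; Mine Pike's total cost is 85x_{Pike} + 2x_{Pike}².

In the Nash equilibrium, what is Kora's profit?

Mine Kora's profit: π = x_{Kora}(289 − 4(x_{Kora} + x_{Pike})) − 84x_{Kora}.
∂π/∂x_{Kora} = 205 − 8x_{Kora} − 4x_{Pike} = 0, so x_{Kora} = 25.625 − 0.5x_{Pike}.
For Pike: ∂π/∂x_{Pike} = 204 − 12x_{Pike} − 4x_{Kora} = 0 ⇒ x_{Pike} = 17 − (1/3)x_{Kora}.
Plugging x_{Pike} into Kora's best response: x_{Kora} = 25.625 − 0.5(17 − (1/3)x_{Kora}) ⇒ (5/6)x_{Kora} = 17.125, so x_{Kora} = 20.55.
Then x_{Pike} = 17 − (1/3)·20.55 = 10.15.
Price P = 289 − 4·30.7 = 166.2.
Kora's profit: (166.2 − 84)·20.55 = 1689.21.

1689.21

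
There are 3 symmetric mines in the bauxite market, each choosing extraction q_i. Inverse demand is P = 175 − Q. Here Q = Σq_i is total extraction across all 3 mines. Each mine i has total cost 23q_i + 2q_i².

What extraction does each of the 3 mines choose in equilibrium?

19

A representative mine's profit is π_i = q_i(175 − Q) − 23q_i − 2q_i², with Q = q_i + Σ_{j≠i} q_j.
First-order condition: 152 − 6q_i − Σ_{j≠i} q_j = 0.
In a symmetric equilibrium every mine chooses the same q, so Σ_{j≠i} q_j = 2q. The condition becomes 152 − 8q = 0, giving q = 152/8 = 19.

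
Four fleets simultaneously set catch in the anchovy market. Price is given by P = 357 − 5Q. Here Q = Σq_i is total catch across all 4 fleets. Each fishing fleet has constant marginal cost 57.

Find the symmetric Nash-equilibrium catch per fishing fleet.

12

A representative fishing fleet's profit is π_i = q_i(357 − 5Q) − 57q_i, with Q = q_i + Σ_{j≠i} q_j.
First-order condition: 300 − 10q_i − 5Σ_{j≠i} q_j = 0.
With identical fishing fleets, set every q_j = q: then 300 − 10q − 15q = 0, i.e. q = 300/25 = 12.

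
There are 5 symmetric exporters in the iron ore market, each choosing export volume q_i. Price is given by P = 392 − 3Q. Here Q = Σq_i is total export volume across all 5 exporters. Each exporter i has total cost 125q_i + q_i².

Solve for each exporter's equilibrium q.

A representative exporter's profit is π_i = q_i(392 − 3Q) − 125q_i − q_i², with Q = q_i + Σ_{j≠i} q_j.
First-order condition: 267 − 8q_i − 3Σ_{j≠i} q_j = 0.
With identical exporters, set every q_j = q: then 267 − 8q − 12q = 0, i.e. q = 267/20 = 13.35.

13.35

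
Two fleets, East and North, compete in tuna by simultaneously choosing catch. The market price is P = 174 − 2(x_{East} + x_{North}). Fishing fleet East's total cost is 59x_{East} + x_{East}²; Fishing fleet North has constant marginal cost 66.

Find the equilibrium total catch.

33.1

Fishing fleet East's profit: π = x_{East}(174 − 2(x_{East} + x_{North})) − 59x_{East} − x_{East}².
∂π/∂x_{East} = 115 − 6x_{East} − 2x_{North} = 0, so x_{East} = 115/6 − (1/3)x_{North}.
For North: ∂π/∂x_{North} = 108 − 4x_{North} − 2x_{East} = 0 ⇒ x_{North} = 27 − 0.5x_{East}.
Plugging x_{North} into East's best response: x_{East} = 115/6 − (1/3)(27 − 0.5x_{East}) ⇒ (5/6)x_{East} = 61/6, so x_{East} = 12.2.
Then x_{North} = 27 − 0.5·12.2 = 20.9.
Total catch: 12.2 + 20.9 = 33.1.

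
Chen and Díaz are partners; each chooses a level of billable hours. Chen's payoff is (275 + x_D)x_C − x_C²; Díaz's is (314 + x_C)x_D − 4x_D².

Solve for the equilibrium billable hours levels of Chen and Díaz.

167.6, 60.2

Expanding Chen's payoff: 275x_C + x_Dx_C − x_C².
∂π/∂x_C = 275 + x_D − 2x_C = 0, so x_C = 137.5 + 0.5x_D.
Likewise for Díaz: x_D = 39.25 + 0.125x_C.
Plugging x_D into Chen's best response: x_C = 137.5 + 0.5(39.25 + 0.125x_C) ⇒ 0.9375x_C = 157.125, so x_C = 167.6.
Then x_D = 39.25 + 0.125·167.6 = 60.2.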